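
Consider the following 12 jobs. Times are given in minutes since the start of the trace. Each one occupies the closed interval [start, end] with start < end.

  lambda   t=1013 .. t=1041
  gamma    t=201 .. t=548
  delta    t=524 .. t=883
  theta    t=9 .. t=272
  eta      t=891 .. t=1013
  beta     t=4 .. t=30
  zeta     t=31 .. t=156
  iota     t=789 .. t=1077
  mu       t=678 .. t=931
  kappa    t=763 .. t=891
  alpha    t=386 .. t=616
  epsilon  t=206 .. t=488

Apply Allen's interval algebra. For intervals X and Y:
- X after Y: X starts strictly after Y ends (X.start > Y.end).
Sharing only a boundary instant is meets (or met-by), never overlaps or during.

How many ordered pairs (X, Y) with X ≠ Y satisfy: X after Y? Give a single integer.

Checking all 132 ordered pairs for relation 'after'; matching pairs in alphabetical order:
(alpha, beta): alpha after beta ✓
(alpha, theta): alpha after theta ✓
(alpha, zeta): alpha after zeta ✓
(delta, beta): delta after beta ✓
(delta, epsilon): delta after epsilon ✓
(delta, theta): delta after theta ✓
(delta, zeta): delta after zeta ✓
(epsilon, beta): epsilon after beta ✓
(epsilon, zeta): epsilon after zeta ✓
(eta, alpha): eta after alpha ✓
(eta, beta): eta after beta ✓
(eta, delta): eta after delta ✓
(eta, epsilon): eta after epsilon ✓
(eta, gamma): eta after gamma ✓
(eta, theta): eta after theta ✓
(eta, zeta): eta after zeta ✓
(gamma, beta): gamma after beta ✓
(gamma, zeta): gamma after zeta ✓
(iota, alpha): iota after alpha ✓
(iota, beta): iota after beta ✓
(iota, epsilon): iota after epsilon ✓
(iota, gamma): iota after gamma ✓
(iota, theta): iota after theta ✓
(iota, zeta): iota after zeta ✓
... plus 22 further pairs not listed.
Count: 46.

46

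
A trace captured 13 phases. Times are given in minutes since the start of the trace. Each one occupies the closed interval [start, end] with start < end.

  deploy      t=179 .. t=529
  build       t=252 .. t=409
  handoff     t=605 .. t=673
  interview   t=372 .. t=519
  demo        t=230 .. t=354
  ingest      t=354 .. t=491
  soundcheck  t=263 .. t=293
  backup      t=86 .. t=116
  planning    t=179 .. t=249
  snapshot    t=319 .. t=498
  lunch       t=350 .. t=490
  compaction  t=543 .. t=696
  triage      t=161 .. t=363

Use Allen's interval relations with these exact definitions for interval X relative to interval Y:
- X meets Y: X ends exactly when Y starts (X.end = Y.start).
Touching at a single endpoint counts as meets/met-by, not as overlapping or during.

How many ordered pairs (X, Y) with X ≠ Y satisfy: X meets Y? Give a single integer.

1

Checking all 156 ordered pairs for relation 'meets'; matching pairs in alphabetical order:
(demo, ingest): demo meets ingest ✓
Count: 1.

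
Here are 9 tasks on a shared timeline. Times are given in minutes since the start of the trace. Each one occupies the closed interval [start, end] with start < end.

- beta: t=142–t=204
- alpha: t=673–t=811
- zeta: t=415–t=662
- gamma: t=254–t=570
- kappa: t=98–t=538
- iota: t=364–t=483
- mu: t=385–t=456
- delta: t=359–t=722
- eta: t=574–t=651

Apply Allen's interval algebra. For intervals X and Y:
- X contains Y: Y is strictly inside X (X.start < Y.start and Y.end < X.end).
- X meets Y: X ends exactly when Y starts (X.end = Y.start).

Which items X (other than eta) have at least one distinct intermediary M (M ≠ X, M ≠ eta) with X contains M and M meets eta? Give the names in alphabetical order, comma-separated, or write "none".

none

Target eta = [t=574, t=651].
Intermediaries M with M meets eta: none.
Union: none.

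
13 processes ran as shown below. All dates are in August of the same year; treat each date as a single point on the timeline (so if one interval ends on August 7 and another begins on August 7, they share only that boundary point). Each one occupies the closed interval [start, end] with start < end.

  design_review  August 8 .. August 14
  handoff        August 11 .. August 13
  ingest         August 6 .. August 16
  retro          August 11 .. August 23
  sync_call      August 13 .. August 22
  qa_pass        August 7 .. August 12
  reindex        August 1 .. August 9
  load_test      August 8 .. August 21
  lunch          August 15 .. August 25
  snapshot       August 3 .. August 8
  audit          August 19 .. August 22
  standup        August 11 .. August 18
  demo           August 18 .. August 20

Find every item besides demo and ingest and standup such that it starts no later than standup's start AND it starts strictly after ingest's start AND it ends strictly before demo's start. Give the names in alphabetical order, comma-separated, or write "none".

design_review, handoff, qa_pass

Conditions: its start is no later than standup's start (X.start <= August 11) AND its start is strictly after ingest's start (X.start > August 6) AND its end is strictly before demo's start (X.end < August 18).
audit: start August 19 <= August 11? ✗; start August 19 > August 6? ✓; end August 22 < August 18? ✗ → no.
design_review: start August 8 <= August 11? ✓; start August 8 > August 6? ✓; end August 14 < August 18? ✓ → yes.
handoff: start August 11 <= August 11? ✓; start August 11 > August 6? ✓; end August 13 < August 18? ✓ → yes.
load_test: start August 8 <= August 11? ✓; start August 8 > August 6? ✓; end August 21 < August 18? ✗ → no.
lunch: start August 15 <= August 11? ✗; start August 15 > August 6? ✓; end August 25 < August 18? ✗ → no.
qa_pass: start August 7 <= August 11? ✓; start August 7 > August 6? ✓; end August 12 < August 18? ✓ → yes.
reindex: start August 1 <= August 11? ✓; start August 1 > August 6? ✗; end August 9 < August 18? ✓ → no.
retro: start August 11 <= August 11? ✓; start August 11 > August 6? ✓; end August 23 < August 18? ✗ → no.
snapshot: start August 3 <= August 11? ✓; start August 3 > August 6? ✗; end August 8 < August 18? ✓ → no.
sync_call: start August 13 <= August 11? ✗; start August 13 > August 6? ✓; end August 22 < August 18? ✗ → no.
Result: design_review, handoff, qa_pass.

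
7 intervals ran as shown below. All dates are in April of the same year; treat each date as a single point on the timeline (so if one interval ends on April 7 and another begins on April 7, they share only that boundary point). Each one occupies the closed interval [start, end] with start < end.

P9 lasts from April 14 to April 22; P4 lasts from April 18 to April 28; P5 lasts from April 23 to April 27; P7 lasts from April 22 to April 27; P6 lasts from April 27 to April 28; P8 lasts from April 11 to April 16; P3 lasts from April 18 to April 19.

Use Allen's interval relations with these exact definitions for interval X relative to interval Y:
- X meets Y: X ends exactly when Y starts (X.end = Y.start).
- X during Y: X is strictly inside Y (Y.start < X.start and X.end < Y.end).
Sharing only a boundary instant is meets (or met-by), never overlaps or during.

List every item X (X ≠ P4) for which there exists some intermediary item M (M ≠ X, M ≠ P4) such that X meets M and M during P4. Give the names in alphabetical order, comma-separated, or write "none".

Target P4 = [April 18, April 28].
Intermediaries M with M during P4: P5, P7.
Via P5 — items with X meets P5: none.
Via P7 — items with X meets P7: P9.
Union: P9.

P9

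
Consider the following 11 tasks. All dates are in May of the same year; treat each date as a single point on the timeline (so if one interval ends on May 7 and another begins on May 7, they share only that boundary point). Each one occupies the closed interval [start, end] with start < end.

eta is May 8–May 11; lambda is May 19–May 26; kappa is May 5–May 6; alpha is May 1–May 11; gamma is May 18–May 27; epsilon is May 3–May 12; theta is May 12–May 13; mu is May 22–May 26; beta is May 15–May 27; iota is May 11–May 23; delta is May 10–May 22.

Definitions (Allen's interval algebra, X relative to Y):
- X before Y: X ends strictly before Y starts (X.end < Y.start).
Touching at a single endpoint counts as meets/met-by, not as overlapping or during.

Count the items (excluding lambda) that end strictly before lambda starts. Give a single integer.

5

Target lambda = [May 19, May 26].
alpha [May 1, May 11] → before → counts.
beta [May 15, May 27] → contains → no.
delta [May 10, May 22] → overlaps → no.
epsilon [May 3, May 12] → before → counts.
eta [May 8, May 11] → before → counts.
gamma [May 18, May 27] → contains → no.
iota [May 11, May 23] → overlaps → no.
kappa [May 5, May 6] → before → counts.
mu [May 22, May 26] → finishes → no.
theta [May 12, May 13] → before → counts.
Total: 5.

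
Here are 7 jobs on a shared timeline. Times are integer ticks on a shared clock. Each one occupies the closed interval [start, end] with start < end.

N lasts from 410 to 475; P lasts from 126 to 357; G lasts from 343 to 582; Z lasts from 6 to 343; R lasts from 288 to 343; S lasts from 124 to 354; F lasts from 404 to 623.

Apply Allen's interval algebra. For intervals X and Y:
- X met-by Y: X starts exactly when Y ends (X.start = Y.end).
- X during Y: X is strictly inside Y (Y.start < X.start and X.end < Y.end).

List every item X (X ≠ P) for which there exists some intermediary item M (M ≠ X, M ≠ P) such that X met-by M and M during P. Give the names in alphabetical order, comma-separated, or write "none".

G

Target P = [126, 357].
Intermediaries M with M during P: R.
Via R — items with X met-by R: G.
Union: G.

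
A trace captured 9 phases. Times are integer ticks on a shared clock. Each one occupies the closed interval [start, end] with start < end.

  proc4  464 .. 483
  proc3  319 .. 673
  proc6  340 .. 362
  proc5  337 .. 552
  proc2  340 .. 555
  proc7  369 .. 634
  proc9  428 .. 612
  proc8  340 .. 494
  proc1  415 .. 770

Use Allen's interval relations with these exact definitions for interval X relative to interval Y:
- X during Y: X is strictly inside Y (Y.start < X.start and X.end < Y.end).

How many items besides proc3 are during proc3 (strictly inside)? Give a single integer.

7

Target proc3 = [319, 673].
proc1 [415, 770] → overlapped-by → no.
proc2 [340, 555] → during → counts.
proc4 [464, 483] → during → counts.
proc5 [337, 552] → during → counts.
proc6 [340, 362] → during → counts.
proc7 [369, 634] → during → counts.
proc8 [340, 494] → during → counts.
proc9 [428, 612] → during → counts.
Total: 7.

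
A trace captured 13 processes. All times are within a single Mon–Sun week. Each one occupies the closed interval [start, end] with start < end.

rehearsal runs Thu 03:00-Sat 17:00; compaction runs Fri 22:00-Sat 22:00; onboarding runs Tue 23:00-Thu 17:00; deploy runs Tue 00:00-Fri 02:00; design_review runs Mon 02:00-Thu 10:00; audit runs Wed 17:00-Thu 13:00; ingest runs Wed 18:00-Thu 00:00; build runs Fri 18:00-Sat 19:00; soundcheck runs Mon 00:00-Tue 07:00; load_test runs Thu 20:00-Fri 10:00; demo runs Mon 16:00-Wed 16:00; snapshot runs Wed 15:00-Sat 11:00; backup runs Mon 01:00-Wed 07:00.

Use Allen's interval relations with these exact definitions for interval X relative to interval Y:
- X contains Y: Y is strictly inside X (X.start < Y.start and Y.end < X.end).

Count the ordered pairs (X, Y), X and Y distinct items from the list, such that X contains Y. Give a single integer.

Checking all 156 ordered pairs for relation 'contains'; matching pairs in alphabetical order:
(audit, ingest): audit contains ingest ✓
(deploy, audit): deploy contains audit ✓
(deploy, ingest): deploy contains ingest ✓
(deploy, onboarding): deploy contains onboarding ✓
(design_review, demo): design_review contains demo ✓
(design_review, ingest): design_review contains ingest ✓
(onboarding, audit): onboarding contains audit ✓
(onboarding, ingest): onboarding contains ingest ✓
(rehearsal, load_test): rehearsal contains load_test ✓
(snapshot, audit): snapshot contains audit ✓
(snapshot, ingest): snapshot contains ingest ✓
(snapshot, load_test): snapshot contains load_test ✓
Count: 12.

12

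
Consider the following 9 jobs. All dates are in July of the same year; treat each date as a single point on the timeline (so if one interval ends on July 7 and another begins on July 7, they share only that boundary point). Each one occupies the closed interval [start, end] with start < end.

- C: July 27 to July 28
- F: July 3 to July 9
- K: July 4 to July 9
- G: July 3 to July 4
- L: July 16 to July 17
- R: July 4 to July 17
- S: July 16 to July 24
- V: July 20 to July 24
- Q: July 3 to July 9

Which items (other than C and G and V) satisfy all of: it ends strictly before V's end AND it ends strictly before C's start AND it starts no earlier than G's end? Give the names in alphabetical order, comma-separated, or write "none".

Conditions: its end is strictly before V's end (X.end < July 24) AND its end is strictly before C's start (X.end < July 27) AND its start is no earlier than G's end (X.start >= July 4).
F: end July 9 < July 24? ✓; end July 9 < July 27? ✓; start July 3 >= July 4? ✗ → no.
K: end July 9 < July 24? ✓; end July 9 < July 27? ✓; start July 4 >= July 4? ✓ → yes.
L: end July 17 < July 24? ✓; end July 17 < July 27? ✓; start July 16 >= July 4? ✓ → yes.
Q: end July 9 < July 24? ✓; end July 9 < July 27? ✓; start July 3 >= July 4? ✗ → no.
R: end July 17 < July 24? ✓; end July 17 < July 27? ✓; start July 4 >= July 4? ✓ → yes.
S: end July 24 < July 24? ✗; end July 24 < July 27? ✓; start July 16 >= July 4? ✓ → no.
Result: K, L, R.

K, L, R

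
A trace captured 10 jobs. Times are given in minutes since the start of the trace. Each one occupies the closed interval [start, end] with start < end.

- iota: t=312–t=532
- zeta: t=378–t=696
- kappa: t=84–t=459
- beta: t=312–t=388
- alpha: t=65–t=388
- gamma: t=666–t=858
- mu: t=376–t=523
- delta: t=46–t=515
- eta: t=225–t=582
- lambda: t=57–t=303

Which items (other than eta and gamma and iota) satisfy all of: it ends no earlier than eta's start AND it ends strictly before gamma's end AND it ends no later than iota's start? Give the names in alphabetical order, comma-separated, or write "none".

Conditions: its end is no earlier than eta's start (X.end >= t=225) AND its end is strictly before gamma's end (X.end < t=858) AND its end is no later than iota's start (X.end <= t=312).
alpha: end t=388 >= t=225? ✓; end t=388 < t=858? ✓; end t=388 <= t=312? ✗ → no.
beta: end t=388 >= t=225? ✓; end t=388 < t=858? ✓; end t=388 <= t=312? ✗ → no.
delta: end t=515 >= t=225? ✓; end t=515 < t=858? ✓; end t=515 <= t=312? ✗ → no.
kappa: end t=459 >= t=225? ✓; end t=459 < t=858? ✓; end t=459 <= t=312? ✗ → no.
lambda: end t=303 >= t=225? ✓; end t=303 < t=858? ✓; end t=303 <= t=312? ✓ → yes.
mu: end t=523 >= t=225? ✓; end t=523 < t=858? ✓; end t=523 <= t=312? ✗ → no.
zeta: end t=696 >= t=225? ✓; end t=696 < t=858? ✓; end t=696 <= t=312? ✗ → no.
Result: lambda.

lambda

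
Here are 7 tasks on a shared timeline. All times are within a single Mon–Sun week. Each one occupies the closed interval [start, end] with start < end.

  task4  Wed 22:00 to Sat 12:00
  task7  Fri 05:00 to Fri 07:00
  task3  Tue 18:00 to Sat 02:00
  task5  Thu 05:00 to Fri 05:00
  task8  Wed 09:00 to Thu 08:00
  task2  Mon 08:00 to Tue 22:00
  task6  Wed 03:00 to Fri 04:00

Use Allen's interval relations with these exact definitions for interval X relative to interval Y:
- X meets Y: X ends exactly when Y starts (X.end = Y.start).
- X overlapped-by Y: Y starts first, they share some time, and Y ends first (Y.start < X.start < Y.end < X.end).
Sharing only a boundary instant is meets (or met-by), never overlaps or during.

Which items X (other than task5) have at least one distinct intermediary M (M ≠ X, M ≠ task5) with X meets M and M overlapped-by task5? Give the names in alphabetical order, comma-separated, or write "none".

none

Target task5 = [Thu 05:00, Fri 05:00].
Intermediaries M with M overlapped-by task5: none.
Union: none.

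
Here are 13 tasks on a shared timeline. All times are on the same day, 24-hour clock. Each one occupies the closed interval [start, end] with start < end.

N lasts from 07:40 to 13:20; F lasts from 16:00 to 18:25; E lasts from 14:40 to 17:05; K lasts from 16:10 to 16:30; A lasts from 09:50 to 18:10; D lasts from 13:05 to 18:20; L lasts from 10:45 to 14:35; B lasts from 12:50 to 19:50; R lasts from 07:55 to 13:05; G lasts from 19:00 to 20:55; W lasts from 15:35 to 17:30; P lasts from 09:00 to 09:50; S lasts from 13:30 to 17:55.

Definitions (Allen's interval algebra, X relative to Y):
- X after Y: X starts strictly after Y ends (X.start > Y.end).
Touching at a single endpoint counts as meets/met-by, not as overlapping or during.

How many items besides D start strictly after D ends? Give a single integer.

Target D = [13:05, 18:20].
A [09:50, 18:10] → overlaps → no.
B [12:50, 19:50] → contains → no.
E [14:40, 17:05] → during → no.
F [16:00, 18:25] → overlapped-by → no.
G [19:00, 20:55] → after → counts.
K [16:10, 16:30] → during → no.
L [10:45, 14:35] → overlaps → no.
N [07:40, 13:20] → overlaps → no.
P [09:00, 09:50] → before → no.
R [07:55, 13:05] → meets → no.
S [13:30, 17:55] → during → no.
W [15:35, 17:30] → during → no.
Total: 1.

1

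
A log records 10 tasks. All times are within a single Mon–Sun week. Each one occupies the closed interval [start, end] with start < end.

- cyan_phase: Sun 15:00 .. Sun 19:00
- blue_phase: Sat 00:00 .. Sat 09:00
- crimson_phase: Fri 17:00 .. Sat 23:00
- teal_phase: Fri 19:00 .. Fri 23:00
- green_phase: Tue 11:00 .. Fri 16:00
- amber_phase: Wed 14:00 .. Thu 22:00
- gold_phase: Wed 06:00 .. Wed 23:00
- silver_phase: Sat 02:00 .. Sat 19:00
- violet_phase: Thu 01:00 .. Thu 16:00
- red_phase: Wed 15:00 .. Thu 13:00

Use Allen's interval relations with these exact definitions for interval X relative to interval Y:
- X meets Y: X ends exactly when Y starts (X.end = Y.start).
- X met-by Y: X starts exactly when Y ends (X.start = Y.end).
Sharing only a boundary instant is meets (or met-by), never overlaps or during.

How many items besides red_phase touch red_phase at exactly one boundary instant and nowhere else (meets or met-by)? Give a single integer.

Target red_phase = [Wed 15:00, Thu 13:00].
amber_phase [Wed 14:00, Thu 22:00] → contains → no.
blue_phase [Sat 00:00, Sat 09:00] → after → no.
crimson_phase [Fri 17:00, Sat 23:00] → after → no.
cyan_phase [Sun 15:00, Sun 19:00] → after → no.
gold_phase [Wed 06:00, Wed 23:00] → overlaps → no.
green_phase [Tue 11:00, Fri 16:00] → contains → no.
silver_phase [Sat 02:00, Sat 19:00] → after → no.
teal_phase [Fri 19:00, Fri 23:00] → after → no.
violet_phase [Thu 01:00, Thu 16:00] → overlapped-by → no.
Total: 0.

0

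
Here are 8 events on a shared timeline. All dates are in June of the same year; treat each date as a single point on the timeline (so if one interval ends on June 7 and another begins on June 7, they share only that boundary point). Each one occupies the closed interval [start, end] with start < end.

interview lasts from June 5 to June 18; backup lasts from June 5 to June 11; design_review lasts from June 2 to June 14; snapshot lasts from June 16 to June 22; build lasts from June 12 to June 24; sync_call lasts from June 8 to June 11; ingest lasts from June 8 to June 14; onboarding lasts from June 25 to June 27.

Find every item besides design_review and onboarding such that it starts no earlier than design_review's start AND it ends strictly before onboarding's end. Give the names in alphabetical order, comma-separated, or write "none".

Conditions: its start is no earlier than design_review's start (X.start >= June 2) AND its end is strictly before onboarding's end (X.end < June 27).
backup: start June 5 >= June 2? ✓; end June 11 < June 27? ✓ → yes.
build: start June 12 >= June 2? ✓; end June 24 < June 27? ✓ → yes.
ingest: start June 8 >= June 2? ✓; end June 14 < June 27? ✓ → yes.
interview: start June 5 >= June 2? ✓; end June 18 < June 27? ✓ → yes.
snapshot: start June 16 >= June 2? ✓; end June 22 < June 27? ✓ → yes.
sync_call: start June 8 >= June 2? ✓; end June 11 < June 27? ✓ → yes.
Result: backup, build, ingest, interview, snapshot, sync_call.

backup, build, ingest, interview, snapshot, sync_call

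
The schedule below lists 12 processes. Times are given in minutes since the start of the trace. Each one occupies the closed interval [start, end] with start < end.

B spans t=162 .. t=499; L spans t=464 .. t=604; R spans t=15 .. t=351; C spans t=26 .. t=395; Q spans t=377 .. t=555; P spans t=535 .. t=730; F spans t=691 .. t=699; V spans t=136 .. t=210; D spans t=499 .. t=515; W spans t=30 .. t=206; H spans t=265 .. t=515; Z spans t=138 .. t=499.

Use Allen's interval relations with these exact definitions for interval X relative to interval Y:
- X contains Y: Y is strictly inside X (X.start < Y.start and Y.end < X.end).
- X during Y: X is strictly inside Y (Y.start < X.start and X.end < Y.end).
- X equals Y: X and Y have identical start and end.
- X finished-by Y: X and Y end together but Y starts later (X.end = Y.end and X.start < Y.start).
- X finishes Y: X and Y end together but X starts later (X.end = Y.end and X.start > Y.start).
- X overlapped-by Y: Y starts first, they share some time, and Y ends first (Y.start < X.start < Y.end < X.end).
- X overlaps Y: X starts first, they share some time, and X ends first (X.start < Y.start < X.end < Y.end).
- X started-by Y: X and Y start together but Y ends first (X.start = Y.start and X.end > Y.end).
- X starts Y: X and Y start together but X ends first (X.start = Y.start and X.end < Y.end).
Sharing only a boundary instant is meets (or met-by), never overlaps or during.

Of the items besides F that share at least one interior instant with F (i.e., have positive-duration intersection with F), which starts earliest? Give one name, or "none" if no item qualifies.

P

Target F = [t=691, t=699].
B [t=162, t=499] → before → excluded.
C [t=26, t=395] → before → excluded.
D [t=499, t=515] → before → excluded.
H [t=265, t=515] → before → excluded.
L [t=464, t=604] → before → excluded.
P [t=535, t=730] → contains → candidate.
Q [t=377, t=555] → before → excluded.
R [t=15, t=351] → before → excluded.
V [t=136, t=210] → before → excluded.
W [t=30, t=206] → before → excluded.
Z [t=138, t=499] → before → excluded.
Among candidates, earliest start is t=535 → P.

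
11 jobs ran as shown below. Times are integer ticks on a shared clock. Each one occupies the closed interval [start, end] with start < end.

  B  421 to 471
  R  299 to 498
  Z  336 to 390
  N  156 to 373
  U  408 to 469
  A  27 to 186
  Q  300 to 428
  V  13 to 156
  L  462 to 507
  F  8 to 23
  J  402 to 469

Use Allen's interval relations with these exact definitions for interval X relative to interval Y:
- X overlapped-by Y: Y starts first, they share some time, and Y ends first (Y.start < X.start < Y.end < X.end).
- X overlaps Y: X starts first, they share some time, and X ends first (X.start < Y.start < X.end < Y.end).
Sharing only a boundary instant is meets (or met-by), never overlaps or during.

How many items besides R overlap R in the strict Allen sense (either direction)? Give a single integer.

Target R = [299, 498].
A [27, 186] → before → no.
B [421, 471] → during → no.
F [8, 23] → before → no.
J [402, 469] → during → no.
L [462, 507] → overlapped-by → counts.
N [156, 373] → overlaps → counts.
Q [300, 428] → during → no.
U [408, 469] → during → no.
V [13, 156] → before → no.
Z [336, 390] → during → no.
Total: 2.

2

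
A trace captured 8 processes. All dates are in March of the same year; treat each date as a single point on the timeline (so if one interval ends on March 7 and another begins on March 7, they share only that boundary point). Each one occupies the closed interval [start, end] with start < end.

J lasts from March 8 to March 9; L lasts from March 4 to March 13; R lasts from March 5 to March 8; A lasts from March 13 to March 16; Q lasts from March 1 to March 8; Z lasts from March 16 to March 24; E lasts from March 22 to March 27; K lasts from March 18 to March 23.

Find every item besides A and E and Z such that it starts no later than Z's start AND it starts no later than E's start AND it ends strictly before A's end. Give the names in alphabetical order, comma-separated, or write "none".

J, L, Q, R

Conditions: its start is no later than Z's start (X.start <= March 16) AND its start is no later than E's start (X.start <= March 22) AND its end is strictly before A's end (X.end < March 16).
J: start March 8 <= March 16? ✓; start March 8 <= March 22? ✓; end March 9 < March 16? ✓ → yes.
K: start March 18 <= March 16? ✗; start March 18 <= March 22? ✓; end March 23 < March 16? ✗ → no.
L: start March 4 <= March 16? ✓; start March 4 <= March 22? ✓; end March 13 < March 16? ✓ → yes.
Q: start March 1 <= March 16? ✓; start March 1 <= March 22? ✓; end March 8 < March 16? ✓ → yes.
R: start March 5 <= March 16? ✓; start March 5 <= March 22? ✓; end March 8 < March 16? ✓ → yes.
Result: J, L, Q, R.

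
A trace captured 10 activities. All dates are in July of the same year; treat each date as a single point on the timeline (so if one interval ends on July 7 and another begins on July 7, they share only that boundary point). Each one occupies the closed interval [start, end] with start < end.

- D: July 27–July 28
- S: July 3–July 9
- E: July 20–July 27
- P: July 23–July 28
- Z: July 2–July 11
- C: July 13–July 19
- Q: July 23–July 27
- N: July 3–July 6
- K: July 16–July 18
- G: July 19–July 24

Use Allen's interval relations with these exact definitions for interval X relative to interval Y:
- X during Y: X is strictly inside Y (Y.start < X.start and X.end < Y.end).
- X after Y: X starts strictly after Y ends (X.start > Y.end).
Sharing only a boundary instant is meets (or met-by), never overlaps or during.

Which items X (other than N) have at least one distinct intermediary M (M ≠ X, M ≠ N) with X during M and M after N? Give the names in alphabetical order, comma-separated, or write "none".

Target N = [July 3, July 6].
Intermediaries M with M after N: C, D, E, G, K, P, Q.
Via C — items with X during C: K.
Via D — items with X during D: none.
Via E — items with X during E: none.
Via G — items with X during G: none.
Via K — items with X during K: none.
Via P — items with X during P: none.
Via Q — items with X during Q: none.
Union: K.

K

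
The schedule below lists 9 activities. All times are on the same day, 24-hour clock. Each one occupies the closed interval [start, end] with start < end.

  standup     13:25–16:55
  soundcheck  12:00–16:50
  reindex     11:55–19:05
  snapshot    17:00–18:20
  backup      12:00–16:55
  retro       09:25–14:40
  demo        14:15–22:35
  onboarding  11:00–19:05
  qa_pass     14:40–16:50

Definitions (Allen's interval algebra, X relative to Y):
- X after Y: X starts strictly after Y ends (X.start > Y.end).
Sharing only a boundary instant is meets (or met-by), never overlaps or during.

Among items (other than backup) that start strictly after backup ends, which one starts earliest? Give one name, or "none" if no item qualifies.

snapshot

Target backup = [12:00, 16:55].
demo [14:15, 22:35] → overlapped-by → excluded.
onboarding [11:00, 19:05] → contains → excluded.
qa_pass [14:40, 16:50] → during → excluded.
reindex [11:55, 19:05] → contains → excluded.
retro [09:25, 14:40] → overlaps → excluded.
snapshot [17:00, 18:20] → after → candidate.
soundcheck [12:00, 16:50] → starts → excluded.
standup [13:25, 16:55] → finishes → excluded.
Among candidates, earliest start is 17:00 → snapshot.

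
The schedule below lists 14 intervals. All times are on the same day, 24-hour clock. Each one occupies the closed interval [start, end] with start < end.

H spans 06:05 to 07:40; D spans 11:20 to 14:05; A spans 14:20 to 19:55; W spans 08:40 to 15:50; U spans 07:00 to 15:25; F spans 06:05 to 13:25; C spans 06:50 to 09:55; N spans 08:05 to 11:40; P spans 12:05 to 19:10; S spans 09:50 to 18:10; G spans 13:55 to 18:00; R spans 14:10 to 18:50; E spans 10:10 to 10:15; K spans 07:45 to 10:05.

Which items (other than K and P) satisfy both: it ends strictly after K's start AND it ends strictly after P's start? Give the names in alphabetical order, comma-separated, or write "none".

Conditions: its end is strictly after K's start (X.end > 07:45) AND its end is strictly after P's start (X.end > 12:05).
A: end 19:55 > 07:45? ✓; end 19:55 > 12:05? ✓ → yes.
C: end 09:55 > 07:45? ✓; end 09:55 > 12:05? ✗ → no.
D: end 14:05 > 07:45? ✓; end 14:05 > 12:05? ✓ → yes.
E: end 10:15 > 07:45? ✓; end 10:15 > 12:05? ✗ → no.
F: end 13:25 > 07:45? ✓; end 13:25 > 12:05? ✓ → yes.
G: end 18:00 > 07:45? ✓; end 18:00 > 12:05? ✓ → yes.
H: end 07:40 > 07:45? ✗; end 07:40 > 12:05? ✗ → no.
N: end 11:40 > 07:45? ✓; end 11:40 > 12:05? ✗ → no.
R: end 18:50 > 07:45? ✓; end 18:50 > 12:05? ✓ → yes.
S: end 18:10 > 07:45? ✓; end 18:10 > 12:05? ✓ → yes.
U: end 15:25 > 07:45? ✓; end 15:25 > 12:05? ✓ → yes.
W: end 15:50 > 07:45? ✓; end 15:50 > 12:05? ✓ → yes.
Result: A, D, F, G, R, S, U, W.

A, D, F, G, R, S, U, W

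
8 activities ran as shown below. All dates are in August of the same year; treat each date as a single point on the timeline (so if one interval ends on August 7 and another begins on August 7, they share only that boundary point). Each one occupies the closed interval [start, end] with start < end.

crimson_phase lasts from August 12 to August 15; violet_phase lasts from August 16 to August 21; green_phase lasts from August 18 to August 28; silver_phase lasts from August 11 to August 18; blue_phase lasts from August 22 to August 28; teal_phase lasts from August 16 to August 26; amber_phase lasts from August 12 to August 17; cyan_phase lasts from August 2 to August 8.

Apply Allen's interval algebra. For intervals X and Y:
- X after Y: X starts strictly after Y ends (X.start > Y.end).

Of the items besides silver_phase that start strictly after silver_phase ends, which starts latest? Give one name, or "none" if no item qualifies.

Target silver_phase = [August 11, August 18].
amber_phase [August 12, August 17] → during → excluded.
blue_phase [August 22, August 28] → after → candidate.
crimson_phase [August 12, August 15] → during → excluded.
cyan_phase [August 2, August 8] → before → excluded.
green_phase [August 18, August 28] → met-by → excluded.
teal_phase [August 16, August 26] → overlapped-by → excluded.
violet_phase [August 16, August 21] → overlapped-by → excluded.
Among candidates, latest start is August 22 → blue_phase.

blue_phase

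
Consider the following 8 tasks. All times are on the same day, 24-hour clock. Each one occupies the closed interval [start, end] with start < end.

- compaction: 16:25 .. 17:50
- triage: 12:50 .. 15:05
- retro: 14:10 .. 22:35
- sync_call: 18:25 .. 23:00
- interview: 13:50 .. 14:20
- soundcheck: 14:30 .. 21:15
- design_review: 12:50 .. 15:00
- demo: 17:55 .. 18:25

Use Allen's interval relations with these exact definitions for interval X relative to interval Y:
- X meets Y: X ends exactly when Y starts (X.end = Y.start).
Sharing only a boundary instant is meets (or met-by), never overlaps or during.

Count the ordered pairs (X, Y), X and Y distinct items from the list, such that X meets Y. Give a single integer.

Checking all 56 ordered pairs for relation 'meets'; matching pairs in alphabetical order:
(demo, sync_call): demo meets sync_call ✓
Count: 1.

1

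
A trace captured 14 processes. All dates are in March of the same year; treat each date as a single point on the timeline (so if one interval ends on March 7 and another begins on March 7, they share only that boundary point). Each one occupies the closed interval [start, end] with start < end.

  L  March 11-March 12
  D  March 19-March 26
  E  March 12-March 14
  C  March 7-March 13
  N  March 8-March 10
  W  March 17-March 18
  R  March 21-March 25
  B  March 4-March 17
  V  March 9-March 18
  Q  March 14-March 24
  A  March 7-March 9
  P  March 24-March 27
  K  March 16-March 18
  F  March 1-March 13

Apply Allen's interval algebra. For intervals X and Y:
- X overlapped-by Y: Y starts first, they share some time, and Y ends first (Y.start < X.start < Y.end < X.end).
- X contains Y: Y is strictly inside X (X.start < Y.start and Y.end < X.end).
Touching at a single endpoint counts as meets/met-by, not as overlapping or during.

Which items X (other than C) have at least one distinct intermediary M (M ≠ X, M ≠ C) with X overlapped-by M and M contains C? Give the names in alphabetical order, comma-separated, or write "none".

K, Q, V

Target C = [March 7, March 13].
Intermediaries M with M contains C: B.
Via B — items with X overlapped-by B: K, Q, V.
Union: K, Q, V.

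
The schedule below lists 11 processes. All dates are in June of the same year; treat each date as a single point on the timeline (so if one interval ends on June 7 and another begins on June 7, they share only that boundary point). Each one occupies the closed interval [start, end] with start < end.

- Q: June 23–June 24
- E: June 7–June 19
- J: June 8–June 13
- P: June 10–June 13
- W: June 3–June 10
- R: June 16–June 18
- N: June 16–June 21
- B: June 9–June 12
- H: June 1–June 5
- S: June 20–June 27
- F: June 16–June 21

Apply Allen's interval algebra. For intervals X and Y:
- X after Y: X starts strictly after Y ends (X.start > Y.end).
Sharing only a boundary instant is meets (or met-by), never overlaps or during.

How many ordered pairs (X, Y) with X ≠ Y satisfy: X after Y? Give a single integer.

Checking all 110 ordered pairs for relation 'after'; matching pairs in alphabetical order:
(B, H): B after H ✓
(E, H): E after H ✓
(F, B): F after B ✓
(F, H): F after H ✓
(F, J): F after J ✓
(F, P): F after P ✓
(F, W): F after W ✓
(J, H): J after H ✓
(N, B): N after B ✓
(N, H): N after H ✓
(N, J): N after J ✓
(N, P): N after P ✓
(N, W): N after W ✓
(P, H): P after H ✓
(Q, B): Q after B ✓
(Q, E): Q after E ✓
(Q, F): Q after F ✓
(Q, H): Q after H ✓
(Q, J): Q after J ✓
(Q, N): Q after N ✓
(Q, P): Q after P ✓
(Q, R): Q after R ✓
(Q, W): Q after W ✓
(R, B): R after B ✓
... plus 11 further pairs not listed.
Count: 35.

35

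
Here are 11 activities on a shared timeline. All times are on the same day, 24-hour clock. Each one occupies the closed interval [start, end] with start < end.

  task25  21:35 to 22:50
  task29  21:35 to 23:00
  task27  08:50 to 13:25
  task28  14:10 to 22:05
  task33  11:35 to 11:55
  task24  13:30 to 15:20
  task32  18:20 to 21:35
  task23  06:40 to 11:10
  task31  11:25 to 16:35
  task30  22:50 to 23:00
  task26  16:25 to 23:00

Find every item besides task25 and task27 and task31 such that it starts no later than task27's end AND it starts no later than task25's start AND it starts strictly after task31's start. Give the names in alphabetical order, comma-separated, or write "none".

Conditions: its start is no later than task27's end (X.start <= 13:25) AND its start is no later than task25's start (X.start <= 21:35) AND its start is strictly after task31's start (X.start > 11:25).
task23: start 06:40 <= 13:25? ✓; start 06:40 <= 21:35? ✓; start 06:40 > 11:25? ✗ → no.
task24: start 13:30 <= 13:25? ✗; start 13:30 <= 21:35? ✓; start 13:30 > 11:25? ✓ → no.
task26: start 16:25 <= 13:25? ✗; start 16:25 <= 21:35? ✓; start 16:25 > 11:25? ✓ → no.
task28: start 14:10 <= 13:25? ✗; start 14:10 <= 21:35? ✓; start 14:10 > 11:25? ✓ → no.
task29: start 21:35 <= 13:25? ✗; start 21:35 <= 21:35? ✓; start 21:35 > 11:25? ✓ → no.
task30: start 22:50 <= 13:25? ✗; start 22:50 <= 21:35? ✗; start 22:50 > 11:25? ✓ → no.
task32: start 18:20 <= 13:25? ✗; start 18:20 <= 21:35? ✓; start 18:20 > 11:25? ✓ → no.
task33: start 11:35 <= 13:25? ✓; start 11:35 <= 21:35? ✓; start 11:35 > 11:25? ✓ → yes.
Result: task33.

task33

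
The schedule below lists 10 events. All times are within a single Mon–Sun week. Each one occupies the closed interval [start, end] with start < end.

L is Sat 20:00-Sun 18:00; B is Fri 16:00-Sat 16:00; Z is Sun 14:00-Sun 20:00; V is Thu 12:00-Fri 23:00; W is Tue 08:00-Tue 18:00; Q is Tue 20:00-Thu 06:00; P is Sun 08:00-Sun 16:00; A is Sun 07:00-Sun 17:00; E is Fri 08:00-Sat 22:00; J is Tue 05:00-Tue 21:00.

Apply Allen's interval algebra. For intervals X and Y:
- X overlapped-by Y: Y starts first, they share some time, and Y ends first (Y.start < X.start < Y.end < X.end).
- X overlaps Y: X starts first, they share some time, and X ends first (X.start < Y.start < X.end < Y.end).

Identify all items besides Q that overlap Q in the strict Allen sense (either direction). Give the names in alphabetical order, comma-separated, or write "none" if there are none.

J

Target Q = [Tue 20:00, Thu 06:00].
A [Sun 07:00, Sun 17:00] → after → no.
B [Fri 16:00, Sat 16:00] → after → no.
E [Fri 08:00, Sat 22:00] → after → no.
J [Tue 05:00, Tue 21:00] → overlaps → yes.
L [Sat 20:00, Sun 18:00] → after → no.
P [Sun 08:00, Sun 16:00] → after → no.
V [Thu 12:00, Fri 23:00] → after → no.
W [Tue 08:00, Tue 18:00] → before → no.
Z [Sun 14:00, Sun 20:00] → after → no.
Result: J.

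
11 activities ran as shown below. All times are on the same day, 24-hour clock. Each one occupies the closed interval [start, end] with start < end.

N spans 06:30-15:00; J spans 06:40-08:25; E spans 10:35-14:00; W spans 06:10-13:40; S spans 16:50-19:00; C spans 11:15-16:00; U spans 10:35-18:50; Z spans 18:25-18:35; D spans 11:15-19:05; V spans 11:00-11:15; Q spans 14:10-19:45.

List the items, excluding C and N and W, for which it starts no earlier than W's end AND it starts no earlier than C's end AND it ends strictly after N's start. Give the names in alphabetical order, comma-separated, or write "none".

Conditions: its start is no earlier than W's end (X.start >= 13:40) AND its start is no earlier than C's end (X.start >= 16:00) AND its end is strictly after N's start (X.end > 06:30).
D: start 11:15 >= 13:40? ✗; start 11:15 >= 16:00? ✗; end 19:05 > 06:30? ✓ → no.
E: start 10:35 >= 13:40? ✗; start 10:35 >= 16:00? ✗; end 14:00 > 06:30? ✓ → no.
J: start 06:40 >= 13:40? ✗; start 06:40 >= 16:00? ✗; end 08:25 > 06:30? ✓ → no.
Q: start 14:10 >= 13:40? ✓; start 14:10 >= 16:00? ✗; end 19:45 > 06:30? ✓ → no.
S: start 16:50 >= 13:40? ✓; start 16:50 >= 16:00? ✓; end 19:00 > 06:30? ✓ → yes.
U: start 10:35 >= 13:40? ✗; start 10:35 >= 16:00? ✗; end 18:50 > 06:30? ✓ → no.
V: start 11:00 >= 13:40? ✗; start 11:00 >= 16:00? ✗; end 11:15 > 06:30? ✓ → no.
Z: start 18:25 >= 13:40? ✓; start 18:25 >= 16:00? ✓; end 18:35 > 06:30? ✓ → yes.
Result: S, Z.

S, Z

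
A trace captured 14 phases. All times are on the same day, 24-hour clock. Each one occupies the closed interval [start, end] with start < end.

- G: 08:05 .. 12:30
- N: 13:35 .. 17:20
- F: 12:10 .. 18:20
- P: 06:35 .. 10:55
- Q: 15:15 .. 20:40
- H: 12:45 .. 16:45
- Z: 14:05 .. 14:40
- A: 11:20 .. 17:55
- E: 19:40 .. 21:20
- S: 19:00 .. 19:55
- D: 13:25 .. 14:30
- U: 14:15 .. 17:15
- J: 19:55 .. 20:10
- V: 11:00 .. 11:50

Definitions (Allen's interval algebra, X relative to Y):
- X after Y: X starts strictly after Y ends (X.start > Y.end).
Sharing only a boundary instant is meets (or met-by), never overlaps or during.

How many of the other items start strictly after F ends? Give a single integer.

Target F = [12:10, 18:20].
A [11:20, 17:55] → overlaps → no.
D [13:25, 14:30] → during → no.
E [19:40, 21:20] → after → counts.
G [08:05, 12:30] → overlaps → no.
H [12:45, 16:45] → during → no.
J [19:55, 20:10] → after → counts.
N [13:35, 17:20] → during → no.
P [06:35, 10:55] → before → no.
Q [15:15, 20:40] → overlapped-by → no.
S [19:00, 19:55] → after → counts.
U [14:15, 17:15] → during → no.
V [11:00, 11:50] → before → no.
Z [14:05, 14:40] → during → no.
Total: 3.

3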